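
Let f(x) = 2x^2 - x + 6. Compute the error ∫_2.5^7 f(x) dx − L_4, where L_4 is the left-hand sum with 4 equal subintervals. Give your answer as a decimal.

43.6640625

Exact integral: ∫_2.5^7 f(x) dx = 223.875.
L_4 = 180.2109375.
Error = 223.875 − 180.2109375 = 43.6640625.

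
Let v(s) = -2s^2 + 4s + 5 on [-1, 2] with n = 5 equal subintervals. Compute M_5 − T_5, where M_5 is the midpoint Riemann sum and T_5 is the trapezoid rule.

M_5 = 15.18.
T_5 = 14.64.
M_5 − T_5 = 0.54.

0.54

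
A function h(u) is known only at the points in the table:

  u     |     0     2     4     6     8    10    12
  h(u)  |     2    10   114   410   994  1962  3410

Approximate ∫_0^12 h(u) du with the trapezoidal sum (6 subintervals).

10392

Δu = 2.
T_6 = (2/2)·[2 + 2·10 + 2·114 + 2·410 + 2·994 + 2·1962 + 3410] = 10392.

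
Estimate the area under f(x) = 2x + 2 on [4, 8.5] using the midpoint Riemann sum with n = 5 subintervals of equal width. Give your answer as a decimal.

Δx = (8.5 − 4)/5 = 0.9.
Midpoints: 4.45, 5.35, 6.25, 7.15, 8.05.
f(4.45) = 10.9, f(5.35) = 12.7, f(6.25) = 14.5, f(7.15) = 16.3, f(8.05) = 18.1.
Sum = Δx · [f(4.45) + f(5.35) + f(6.25) + f(7.15) + f(8.05)].
Sum = 65.25.

65.25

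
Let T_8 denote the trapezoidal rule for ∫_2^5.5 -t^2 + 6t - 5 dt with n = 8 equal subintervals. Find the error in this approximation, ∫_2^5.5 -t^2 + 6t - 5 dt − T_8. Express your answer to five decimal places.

Exact integral: ∫_2^5.5 f(t) dt ≈ 8.4583333.
T_8 ≈ 8.3466797.
Error ≈ 8.4583333 − 8.3466797 ≈ 0.11165.

0.11165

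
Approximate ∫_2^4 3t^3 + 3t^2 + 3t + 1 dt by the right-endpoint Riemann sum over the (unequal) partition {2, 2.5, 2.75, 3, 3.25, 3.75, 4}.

296.0703125

Subinterval widths: 0.5, 0.25, 0.25, 0.25, 0.5, 0.25.
Right endpoints: 2.5, 2.75, 3, 3.25, 3.75, 4.
f(2.5) = 74.125, f(2.75) = 94.328125, f(3) = 118, f(3.25) = 145.421875, f(3.75) = 212.640625, f(4) = 253.
Sum = Σ Δt_i · f(t_i).
Sum = 296.0703125.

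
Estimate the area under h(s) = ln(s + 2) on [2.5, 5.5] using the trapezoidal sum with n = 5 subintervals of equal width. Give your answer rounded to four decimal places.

5.3408

Δs = (5.5 − 2.5)/5 = 0.6.
h(2.5) ≈ 1.5041, h(3.1) ≈ 1.6292, h(3.7) ≈ 1.7405, h(4.3) ≈ 1.8405, h(4.9) ≈ 1.9315, h(5.5) ≈ 2.0149.
T_5 = (Δs/2)·[h(s_0) + 2h(s_1) + ... + 2h(s_{4}) + h(s_5)].
Sum ≈ 5.3408.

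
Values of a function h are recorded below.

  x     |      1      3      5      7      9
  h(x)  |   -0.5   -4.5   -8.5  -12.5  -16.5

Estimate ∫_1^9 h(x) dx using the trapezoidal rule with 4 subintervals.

Δx = 2.
T_4 = (2/2)·[(-0.5) + 2·(-4.5) + 2·(-8.5) + 2·(-12.5) + (-16.5)] = -68.

-68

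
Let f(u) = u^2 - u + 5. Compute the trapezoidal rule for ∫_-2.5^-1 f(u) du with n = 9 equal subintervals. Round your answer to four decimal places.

Δu = (-1 − (-2.5))/9 = 1/6.
f(-2.5) = 13.75, f(-7/3) = 115/9, f(-13/6) = 427/36, f(-2) = 11, f(-11/6) = 367/36, f(-5/3) = 85/9, f(-1.5) = 8.75, f(-4/3) = 73/9, f(-7/6) = 271/36, f(-1) = 7.
T_9 = (Δu/2)·[f(u_0) + 2f(u_1) + ... + 2f(u_{8}) + f(u_9)].
Sum ≈ 15.0069.

15.0069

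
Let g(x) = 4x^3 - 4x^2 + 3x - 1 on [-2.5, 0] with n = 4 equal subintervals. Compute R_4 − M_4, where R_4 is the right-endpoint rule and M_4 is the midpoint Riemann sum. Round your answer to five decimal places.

25.04883

R_4 = -45.17578125.
M_4 ≈ -70.2246094.
R_4 − M_4 ≈ 25.04883.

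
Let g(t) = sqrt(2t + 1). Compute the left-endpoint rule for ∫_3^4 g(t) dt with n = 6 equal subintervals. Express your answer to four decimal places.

Δt = (4 − 3)/6 = 1/6.
Left endpoints: 3, 19/6, 10/3, 3.5, 11/3, 23/6.
g(3) ≈ 2.6458, g(19/6) ≈ 2.7080, g(10/3) ≈ 2.7689, g(3.5) ≈ 2.8284, g(11/3) ≈ 2.8868, g(23/6) ≈ 2.9439.
Sum = Δt · [g(3) + g(19/6) + g(10/3) + ...].
Sum ≈ 2.7970.

2.7970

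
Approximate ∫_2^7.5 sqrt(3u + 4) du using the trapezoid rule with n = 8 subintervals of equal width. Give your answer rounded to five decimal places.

23.28043

Δu = (7.5 − 2)/8 = 0.6875.
f(2) ≈ 3.16228, f(2.6875) ≈ 3.47311, f(3.375) ≈ 3.75832, f(4.0625) ≈ 4.02337, f(4.75) ≈ 4.27200, f(5.4375) ≈ 4.50694, f(6.125) ≈ 4.73022, f(6.8125) ≈ 4.94343, f(7.5) ≈ 5.14782.
T_8 = (Δu/2)·[f(u_0) + 2f(u_1) + ... + 2f(u_{7}) + f(u_8)].
Sum ≈ 23.28043.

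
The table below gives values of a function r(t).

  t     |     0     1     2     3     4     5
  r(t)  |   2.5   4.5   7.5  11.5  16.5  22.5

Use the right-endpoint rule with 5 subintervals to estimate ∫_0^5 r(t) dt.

62.5

Δt = 1.
Sum = 1·[4.5 + 7.5 + 11.5 + 16.5 + 22.5] = 62.5.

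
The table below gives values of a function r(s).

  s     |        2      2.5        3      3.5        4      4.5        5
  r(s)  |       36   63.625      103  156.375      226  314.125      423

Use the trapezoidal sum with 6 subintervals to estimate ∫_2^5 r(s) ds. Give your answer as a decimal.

Δs = 0.5.
T_6 = (0.5/2)·[36 + 2·63.625 + 2·103 + 2·156.375 + 2·226 + 2·314.125 + 423] = 546.3125.

546.3125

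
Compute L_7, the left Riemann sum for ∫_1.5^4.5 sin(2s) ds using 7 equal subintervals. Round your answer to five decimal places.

-0.09506

Δs = (4.5 − 1.5)/7 = 3/7.
Left endpoints: 1.5, 27/14, 33/14, 39/14, 45/14, 51/14, 57/14.
f(1.5) ≈ 0.14112, f(27/14) ≈ -0.65603, f(33/14) ≈ -1.00000, f(39/14) ≈ -0.65317, f(45/14) ≈ 0.14487, f(51/14) ≈ 0.84283, f(57/14) ≈ 0.95856.
Sum = Δs · [f(1.5) + f(27/14) + f(33/14) + ...].
Sum ≈ -0.09506.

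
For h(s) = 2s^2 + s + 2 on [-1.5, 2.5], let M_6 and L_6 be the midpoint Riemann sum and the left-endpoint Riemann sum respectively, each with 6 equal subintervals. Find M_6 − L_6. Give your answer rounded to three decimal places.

3.111

M_6 ≈ 22.37037.
L_6 ≈ 19.25926.
M_6 − L_6 ≈ 3.111.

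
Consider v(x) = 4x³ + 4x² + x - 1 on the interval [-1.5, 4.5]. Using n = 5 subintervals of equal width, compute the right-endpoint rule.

Δx = (4.5 − (-1.5))/5 = 1.2.
Right endpoints: -0.3, 0.9, 2.1, 3.3, 4.5.
v(-0.3) = -1.048, v(0.9) = 6.056, v(2.1) = 55.784, v(3.3) = 189.608, v(4.5) = 449.
Sum = Δx · [v(-0.3) + v(0.9) + v(2.1) + v(3.3) + v(4.5)].
Sum = 839.28.

839.28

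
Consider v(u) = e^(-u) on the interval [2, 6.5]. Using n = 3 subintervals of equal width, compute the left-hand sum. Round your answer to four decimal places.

0.2584

Δu = (6.5 − 2)/3 = 1.5.
Left endpoints: 2, 3.5, 5.
v(2) ≈ 0.1353, v(3.5) ≈ 0.0302, v(5) ≈ 0.0067.
Sum = Δu · [v(2) + v(3.5) + v(5)].
Sum ≈ 0.2584.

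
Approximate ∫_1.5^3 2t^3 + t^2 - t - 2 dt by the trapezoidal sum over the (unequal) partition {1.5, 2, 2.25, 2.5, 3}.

40.1484375

Subinterval widths: 0.5, 0.25, 0.25, 0.5.
f(1.5) = 5.5, f(2) = 16, f(2.25) = 23.59375, f(2.5) = 33, f(3) = 58.
On each subinterval the trapezoid contributes (Δt_i/2)·[f(t_{i-1}) + f(t_i)].
Sum = 40.1484375.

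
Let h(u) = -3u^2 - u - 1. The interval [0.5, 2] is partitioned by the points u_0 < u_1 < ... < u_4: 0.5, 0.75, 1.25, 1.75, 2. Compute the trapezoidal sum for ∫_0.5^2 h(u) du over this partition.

Subinterval widths: 0.25, 0.5, 0.5, 0.25.
h(0.5) = -2.25, h(0.75) = -3.4375, h(1.25) = -6.9375, h(1.75) = -11.9375, h(2) = -15.
On each subinterval the trapezoid contributes (Δu_i/2)·[h(u_{i-1}) + h(u_i)].
Sum = -11.390625.

-11.390625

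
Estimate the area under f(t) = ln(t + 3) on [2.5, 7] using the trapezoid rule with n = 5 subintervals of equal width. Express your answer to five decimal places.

Δt = (7 − 2.5)/5 = 0.9.
f(2.5) ≈ 1.70475, f(3.4) ≈ 1.85630, f(4.3) ≈ 1.98787, f(5.2) ≈ 2.10413, f(6.1) ≈ 2.20827, f(7) ≈ 2.30259.
T_5 = (Δt/2)·[f(t_0) + 2f(t_1) + ... + 2f(t_{4}) + f(t_5)].
Sum ≈ 9.14422.

9.14422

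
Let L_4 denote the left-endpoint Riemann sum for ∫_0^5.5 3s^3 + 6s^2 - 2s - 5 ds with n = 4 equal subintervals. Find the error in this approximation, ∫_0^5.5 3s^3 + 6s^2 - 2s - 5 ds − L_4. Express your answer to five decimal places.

Exact integral: ∫_0^5.5 f(s) ds = 961.296875.
L_4 ≈ 554.2216797.
Error ≈ 961.296875 − 554.2216797 ≈ 407.07520.

407.07520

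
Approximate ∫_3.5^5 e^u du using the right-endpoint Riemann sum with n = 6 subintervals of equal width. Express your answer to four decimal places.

Δu = (5 − 3.5)/6 = 0.25.
Right endpoints: 3.75, 4, 4.25, 4.5, 4.75, 5.
f(3.75) ≈ 42.5211, f(4) ≈ 54.5982, f(4.25) ≈ 70.1054, f(4.5) ≈ 90.0171, f(4.75) ≈ 115.5843, f(5) ≈ 148.4132.
Sum = Δu · [f(3.75) + f(4) + f(4.25) + ...].
Sum ≈ 130.3098.

130.3098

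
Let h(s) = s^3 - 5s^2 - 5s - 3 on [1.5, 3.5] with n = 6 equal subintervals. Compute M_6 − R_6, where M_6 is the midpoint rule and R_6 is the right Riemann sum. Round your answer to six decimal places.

3.277778

M_6 ≈ -60.62962963.
R_6 ≈ -63.90740741.
M_6 − R_6 ≈ 3.277778.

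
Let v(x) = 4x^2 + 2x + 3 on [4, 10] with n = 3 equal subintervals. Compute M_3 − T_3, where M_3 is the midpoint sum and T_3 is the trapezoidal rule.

-24

M_3 = 1342.
T_3 = 1366.
M_3 − T_3 = -24.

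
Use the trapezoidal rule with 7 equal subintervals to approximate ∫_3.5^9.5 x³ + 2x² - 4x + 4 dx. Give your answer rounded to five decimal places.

Δx = (9.5 − 3.5)/7 = 6/7.
f(3.5) = 57.375, f(61/14) = 294321/2744, f(73/14) = 491973/2744, f(85/14) = 760761/2744, f(97/14) = 1111053/2744, f(109/14) = 1553217/2744, f(121/14) = 2097621/2744, f(9.5) = 1003.875.
T_7 = (Δx/2)·[f(x_0) + 2f(x_1) + ... + 2f(x_{6}) + f(x_7)].
Sum ≈ 2425.54592.

2425.54592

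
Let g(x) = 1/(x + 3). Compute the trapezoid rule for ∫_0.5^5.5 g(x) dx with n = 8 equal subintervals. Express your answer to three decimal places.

0.890

Δx = (5.5 − 0.5)/8 = 0.625.
g(0.5) = 2/7, g(1.125) = 8/33, g(1.75) = 4/19, g(2.375) = 8/43, g(3) = 1/6, g(3.625) = 8/53, g(4.25) = 4/29, g(4.875) = 8/63, g(5.5) = 2/17.
T_8 = (Δx/2)·[g(x_0) + 2g(x_1) + ... + 2g(x_{7}) + g(x_8)].
Sum ≈ 0.890.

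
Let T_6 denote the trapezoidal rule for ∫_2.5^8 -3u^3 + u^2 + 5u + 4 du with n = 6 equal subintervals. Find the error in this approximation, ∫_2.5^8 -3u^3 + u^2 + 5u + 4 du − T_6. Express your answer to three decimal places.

Exact integral: ∫_2.5^8 f(u) du ≈ -2710.86979.
T_6 ≈ -2746.49407.
Error ≈ -2710.86979 − (-2746.49407) ≈ 35.624.

35.624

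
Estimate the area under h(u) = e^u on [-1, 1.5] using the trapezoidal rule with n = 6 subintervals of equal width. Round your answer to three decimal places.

Δu = (1.5 − (-1))/6 = 5/12.
h(-1) ≈ 0.368, h(-7/12) ≈ 0.558, h(-1/6) ≈ 0.846, h(0.25) ≈ 1.284, h(2/3) ≈ 1.948, h(13/12) ≈ 2.955, h(1.5) ≈ 4.482.
T_6 = (Δu/2)·[h(u_0) + 2h(u_1) + ... + 2h(u_{5}) + h(u_6)].
Sum ≈ 4.173.

4.173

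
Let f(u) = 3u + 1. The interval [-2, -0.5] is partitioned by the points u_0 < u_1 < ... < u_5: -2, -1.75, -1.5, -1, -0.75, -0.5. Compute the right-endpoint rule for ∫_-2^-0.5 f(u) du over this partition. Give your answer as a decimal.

Subinterval widths: 0.25, 0.25, 0.5, 0.25, 0.25.
Right endpoints: -1.75, -1.5, -1, -0.75, -0.5.
f(-1.75) = -4.25, f(-1.5) = -3.5, f(-1) = -2, f(-0.75) = -1.25, f(-0.5) = -0.5.
Sum = Σ Δu_i · f(u_i).
Sum = -3.375.

-3.375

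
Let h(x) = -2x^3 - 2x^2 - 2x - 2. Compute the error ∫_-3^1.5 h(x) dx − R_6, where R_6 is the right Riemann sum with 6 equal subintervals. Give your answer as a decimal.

Exact integral: ∫_-3^1.5 h(x) dx = 15.46875.
R_6 = -4.5703125.
Error = 15.46875 − (-4.5703125) = 20.0390625.

20.0390625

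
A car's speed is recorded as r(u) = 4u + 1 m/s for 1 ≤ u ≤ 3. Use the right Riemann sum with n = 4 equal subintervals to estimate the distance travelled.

20

Δu = (3 − 1)/4 = 0.5.
Right endpoints: 1.5, 2, 2.5, 3.
r(1.5) = 7, r(2) = 9, r(2.5) = 11, r(3) = 13.
Sum = Δu · [r(1.5) + r(2) + r(2.5) + r(3)].
Sum = 20.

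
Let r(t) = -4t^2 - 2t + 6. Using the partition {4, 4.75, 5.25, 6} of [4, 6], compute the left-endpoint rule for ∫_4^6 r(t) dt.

-182.4375

Subinterval widths: 0.75, 0.5, 0.75.
Left endpoints: 4, 4.75, 5.25.
r(4) = -66, r(4.75) = -93.75, r(5.25) = -114.75.
Sum = Σ Δt_i · r(t_i).
Sum = -182.4375.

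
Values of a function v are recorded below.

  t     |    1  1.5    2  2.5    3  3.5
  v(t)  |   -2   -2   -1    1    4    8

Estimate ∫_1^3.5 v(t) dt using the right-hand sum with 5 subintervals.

Δt = 0.5.
Sum = 0.5·[(-2) + (-1) + 1 + 4 + 8] = 5.

5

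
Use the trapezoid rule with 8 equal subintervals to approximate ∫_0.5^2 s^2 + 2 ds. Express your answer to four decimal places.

Δs = (2 − 0.5)/8 = 0.1875.
f(0.5) = 2.25, f(0.6875) = 2.47265625, f(0.875) = 2.765625, f(1.0625) = 3.12890625, f(1.25) = 3.5625, f(1.4375) = 4.06640625, f(1.625) = 4.640625, f(1.8125) = 5.28515625, f(2) = 6.
T_8 = (Δs/2)·[f(s_0) + 2f(s_1) + ... + 2f(s_{7}) + f(s_8)].
Sum ≈ 5.6338.

5.6338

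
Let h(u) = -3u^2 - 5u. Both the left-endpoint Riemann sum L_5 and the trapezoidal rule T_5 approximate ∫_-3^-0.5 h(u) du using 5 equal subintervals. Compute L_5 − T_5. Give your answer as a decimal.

L_5 = -8.75.
T_5 = -5.3125.
L_5 − T_5 = -3.4375.

-3.4375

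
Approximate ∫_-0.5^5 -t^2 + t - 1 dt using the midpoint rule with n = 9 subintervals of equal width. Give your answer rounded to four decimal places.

Δt = (5 − (-0.5))/9 = 11/18.
Midpoints: -7/36, 5/12, 37/36, 59/36, 2.25, 103/36, 125/36, 49/12, 169/36.
f(-7/36) = -1597/1296, f(5/12) = -109/144, f(37/36) = -1333/1296, f(59/36) = -2653/1296, f(2.25) = -3.8125, f(103/36) = -8197/1296, f(125/36) = -12421/1296, f(49/12) = -1957/144, f(169/36) = -23773/1296.
Sum = Δt · [f(-7/36) + f(5/12) + f(37/36) + ...].
Sum ≈ -34.6622.

-34.6622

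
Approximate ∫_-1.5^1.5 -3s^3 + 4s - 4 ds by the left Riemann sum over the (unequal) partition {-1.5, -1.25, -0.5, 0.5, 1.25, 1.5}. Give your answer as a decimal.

Subinterval widths: 0.25, 0.75, 1, 0.75, 0.25.
Left endpoints: -1.5, -1.25, -0.5, 0.5, 1.25.
f(-1.5) = 0.125, f(-1.25) = -3.140625, f(-0.5) = -5.625, f(0.5) = -2.375, f(1.25) = -4.859375.
Sum = Σ Δs_i · f(s_i).
Sum = -10.9453125.

-10.9453125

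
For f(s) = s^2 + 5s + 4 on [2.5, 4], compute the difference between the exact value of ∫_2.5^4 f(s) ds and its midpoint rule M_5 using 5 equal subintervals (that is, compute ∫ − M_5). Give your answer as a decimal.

0.01125

Exact integral: ∫_2.5^4 f(s) ds = 46.5.
M_5 = 46.48875.
Error = 46.5 − 46.48875 = 0.01125.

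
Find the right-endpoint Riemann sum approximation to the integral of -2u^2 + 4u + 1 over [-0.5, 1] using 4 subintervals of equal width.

Δu = (1 − (-0.5))/4 = 0.375.
Right endpoints: -0.125, 0.25, 0.625, 1.
f(-0.125) = 0.46875, f(0.25) = 1.875, f(0.625) = 2.71875, f(1) = 3.
Sum = Δu · [f(-0.125) + f(0.25) + f(0.625) + f(1)].
Sum = 3.0234375.

3.0234375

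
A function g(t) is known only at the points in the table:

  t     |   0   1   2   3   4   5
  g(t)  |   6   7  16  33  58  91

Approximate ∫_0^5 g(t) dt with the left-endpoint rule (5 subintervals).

Δt = 1.
Sum = 1·[6 + 7 + 16 + 33 + 58] = 120.

120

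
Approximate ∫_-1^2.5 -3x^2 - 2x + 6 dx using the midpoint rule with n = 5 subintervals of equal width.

Δx = (2.5 − (-1))/5 = 0.7.
Midpoints: -0.65, 0.05, 0.75, 1.45, 2.15.
f(-0.65) = 6.0325, f(0.05) = 5.8925, f(0.75) = 2.8125, f(1.45) = -3.2075, f(2.15) = -12.1675.
Sum = Δx · [f(-0.65) + f(0.05) + f(0.75) + f(1.45) + f(2.15)].
Sum = -0.44625.

-0.44625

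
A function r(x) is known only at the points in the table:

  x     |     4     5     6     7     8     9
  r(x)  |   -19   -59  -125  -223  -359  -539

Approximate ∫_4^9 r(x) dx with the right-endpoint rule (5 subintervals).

-1305

Δx = 1.
Sum = 1·[(-59) + (-125) + (-223) + (-359) + (-539)] = -1305.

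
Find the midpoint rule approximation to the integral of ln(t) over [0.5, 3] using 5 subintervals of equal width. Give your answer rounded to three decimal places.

1.159

Δt = (3 − 0.5)/5 = 0.5.
Midpoints: 0.75, 1.25, 1.75, 2.25, 2.75.
f(0.75) ≈ -0.288, f(1.25) ≈ 0.223, f(1.75) ≈ 0.560, f(2.25) ≈ 0.811, f(2.75) ≈ 1.012.
Sum = Δt · [f(0.75) + f(1.25) + f(1.75) + f(2.25) + f(2.75)].
Sum ≈ 1.159.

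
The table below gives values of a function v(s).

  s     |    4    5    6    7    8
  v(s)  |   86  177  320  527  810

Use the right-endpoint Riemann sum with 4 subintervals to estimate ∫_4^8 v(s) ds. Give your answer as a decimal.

Δs = 1.
Sum = 1·[177 + 320 + 527 + 810] = 1834.

1834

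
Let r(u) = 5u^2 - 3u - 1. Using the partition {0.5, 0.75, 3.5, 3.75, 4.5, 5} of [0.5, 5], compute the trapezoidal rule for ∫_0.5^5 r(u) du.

184.3125

Subinterval widths: 0.25, 2.75, 0.25, 0.75, 0.5.
r(0.5) = -1.25, r(0.75) = -0.4375, r(3.5) = 49.75, r(3.75) = 58.0625, r(4.5) = 86.75, r(5) = 109.
On each subinterval the trapezoid contributes (Δu_i/2)·[r(u_{i-1}) + r(u_i)].
Sum = 184.3125.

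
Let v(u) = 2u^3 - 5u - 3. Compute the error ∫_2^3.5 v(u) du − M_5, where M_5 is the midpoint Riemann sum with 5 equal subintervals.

0.185625

Exact integral: ∫_2^3.5 v(u) du = 41.90625.
M_5 = 41.720625.
Error = 41.90625 − 41.720625 = 0.185625.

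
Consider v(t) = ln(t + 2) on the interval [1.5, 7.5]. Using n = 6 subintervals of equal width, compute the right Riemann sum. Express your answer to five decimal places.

Δt = (7.5 − 1.5)/6 = 1.
Right endpoints: 2.5, 3.5, 4.5, 5.5, 6.5, 7.5.
v(2.5) ≈ 1.50408, v(3.5) ≈ 1.70475, v(4.5) ≈ 1.87180, v(5.5) ≈ 2.01490, v(6.5) ≈ 2.14007, v(7.5) ≈ 2.25129.
Sum = Δt · [v(2.5) + v(3.5) + v(4.5) + ...].
Sum ≈ 11.48689.

11.48689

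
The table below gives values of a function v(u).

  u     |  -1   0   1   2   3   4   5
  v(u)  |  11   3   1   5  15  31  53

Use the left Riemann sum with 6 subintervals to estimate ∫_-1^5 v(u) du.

Δu = 1.
Sum = 1·[11 + 3 + 1 + 5 + 15 + 31] = 66.

66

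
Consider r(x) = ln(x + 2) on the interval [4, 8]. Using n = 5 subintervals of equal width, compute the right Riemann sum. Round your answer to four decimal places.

Δx = (8 − 4)/5 = 0.8.
Right endpoints: 4.8, 5.6, 6.4, 7.2, 8.
r(4.8) ≈ 1.9169, r(5.6) ≈ 2.0281, r(6.4) ≈ 2.1282, r(7.2) ≈ 2.2192, r(8) ≈ 2.3026.
Sum = Δx · [r(4.8) + r(5.6) + r(6.4) + r(7.2) + r(8)].
Sum ≈ 8.4761.

8.4761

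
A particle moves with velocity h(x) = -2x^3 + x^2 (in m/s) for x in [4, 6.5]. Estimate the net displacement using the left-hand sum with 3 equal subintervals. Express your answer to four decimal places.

Δx = (6.5 − 4)/3 = 5/6.
Left endpoints: 4, 29/6, 17/3.
h(4) = -112, h(29/6) = -10933/54, h(17/3) = -8959/27.
Sum = Δx · [h(4) + h(29/6) + h(17/3)].
Sum ≈ -538.5648.

-538.5648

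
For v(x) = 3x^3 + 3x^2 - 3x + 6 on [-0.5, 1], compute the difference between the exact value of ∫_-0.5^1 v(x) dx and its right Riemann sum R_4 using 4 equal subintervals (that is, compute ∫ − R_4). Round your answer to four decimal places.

-0.3955

Exact integral: ∫_-0.5^1 v(x) dx = 9.703125.
R_4 ≈ 10.098633.
Error ≈ 9.703125 − 10.098633 ≈ -0.3955.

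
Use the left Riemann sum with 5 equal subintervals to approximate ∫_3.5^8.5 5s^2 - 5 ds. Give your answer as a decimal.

781.25

Δs = (8.5 − 3.5)/5 = 1.
Left endpoints: 3.5, 4.5, 5.5, 6.5, 7.5.
f(3.5) = 56.25, f(4.5) = 96.25, f(5.5) = 146.25, f(6.5) = 206.25, f(7.5) = 276.25.
Sum = Δs · [f(3.5) + f(4.5) + f(5.5) + f(6.5) + f(7.5)].
Sum = 781.25.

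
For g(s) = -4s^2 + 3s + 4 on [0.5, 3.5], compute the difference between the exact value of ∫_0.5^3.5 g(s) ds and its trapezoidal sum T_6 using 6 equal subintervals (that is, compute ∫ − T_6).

Exact integral: ∫_0.5^3.5 g(s) ds = -27.
T_6 = -27.5.
Error = -27 − (-27.5) = 0.5.

0.5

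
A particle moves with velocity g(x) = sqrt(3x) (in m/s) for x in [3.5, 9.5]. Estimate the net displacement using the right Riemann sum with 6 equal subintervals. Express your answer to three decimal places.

27.284

Δx = (9.5 − 3.5)/6 = 1.
Right endpoints: 4.5, 5.5, 6.5, 7.5, 8.5, 9.5.
g(4.5) ≈ 3.674, g(5.5) ≈ 4.062, g(6.5) ≈ 4.416, g(7.5) ≈ 4.743, g(8.5) ≈ 5.050, g(9.5) ≈ 5.339.
Sum = Δx · [g(4.5) + g(5.5) + g(6.5) + ...].
Sum ≈ 27.284.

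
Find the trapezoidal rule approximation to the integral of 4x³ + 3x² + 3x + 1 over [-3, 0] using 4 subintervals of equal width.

-68.71875

Δx = (0 − (-3))/4 = 0.75.
f(-3) = -89, f(-2.25) = -36.125, f(-1.5) = -10.25, f(-0.75) = -1.25, f(0) = 1.
T_4 = (Δx/2)·[f(x_0) + 2f(x_1) + 2f(x_2) + 2f(x_3) + f(x_4)].
Sum = -68.71875.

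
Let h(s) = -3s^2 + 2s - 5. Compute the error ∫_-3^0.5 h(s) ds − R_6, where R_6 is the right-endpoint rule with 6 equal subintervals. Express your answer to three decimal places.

-9.102

Exact integral: ∫_-3^0.5 h(s) ds = -53.375.
R_6 ≈ -44.27257.
Error ≈ -53.375 − (-44.27257) ≈ -9.102.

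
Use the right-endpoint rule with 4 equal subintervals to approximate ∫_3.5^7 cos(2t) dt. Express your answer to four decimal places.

Δt = (7 − 3.5)/4 = 0.875.
Right endpoints: 4.375, 5.25, 6.125, 7.
f(4.375) ≈ -0.7808, f(5.25) ≈ -0.4755, f(6.125) ≈ 0.9504, f(7) ≈ 0.1367.
Sum = Δt · [f(4.375) + f(5.25) + f(6.125) + f(7)].
Sum ≈ -0.1481.

-0.1481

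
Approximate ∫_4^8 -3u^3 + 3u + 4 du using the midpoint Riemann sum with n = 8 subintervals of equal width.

-2787.5

Δu = (8 − 4)/8 = 0.5.
Midpoints: 4.25, 4.75, 5.25, 5.75, 6.25, 6.75, 7.25, 7.75.
f(4.25) = -213.546875, f(4.75) = -303.265625, f(5.25) = -414.359375, f(5.75) = -549.078125, f(6.25) = -709.671875, f(6.75) = -898.390625, f(7.25) = -1117.484375, f(7.75) = -1369.203125.
Sum = Δu · [f(4.25) + f(4.75) + f(5.25) + ...].
Sum = -2787.5.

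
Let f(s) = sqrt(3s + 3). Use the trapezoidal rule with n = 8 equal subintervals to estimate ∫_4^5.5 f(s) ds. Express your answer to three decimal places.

Δs = (5.5 − 4)/8 = 0.1875.
f(4) ≈ 3.873, f(4.1875) ≈ 3.945, f(4.375) ≈ 4.016, f(4.5625) ≈ 4.085, f(4.75) ≈ 4.153, f(4.9375) ≈ 4.220, f(5.125) ≈ 4.287, f(5.3125) ≈ 4.352, f(5.5) ≈ 4.416.
T_8 = (Δs/2)·[f(s_0) + 2f(s_1) + ... + 2f(s_{7}) + f(s_8)].
Sum ≈ 6.225.

6.225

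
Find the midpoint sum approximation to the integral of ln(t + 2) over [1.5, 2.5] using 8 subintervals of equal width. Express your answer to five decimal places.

Δt = (2.5 − 1.5)/8 = 0.125.
Midpoints: 1.5625, 1.6875, 1.8125, 1.9375, 2.0625, 2.1875, 2.3125, 2.4375.
f(1.5625) ≈ 1.27046, f(1.6875) ≈ 1.30495, f(1.8125) ≈ 1.33829, f(1.9375) ≈ 1.37055, f(2.0625) ≈ 1.40180, f(2.1875) ≈ 1.43210, f(2.3125) ≈ 1.46152, f(2.4375) ≈ 1.49009.
Sum = Δt · [f(1.5625) + f(1.6875) + f(1.8125) + ...].
Sum ≈ 1.38372.

1.38372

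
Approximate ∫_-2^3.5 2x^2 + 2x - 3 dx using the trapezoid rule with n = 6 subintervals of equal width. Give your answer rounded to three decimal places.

Δx = (3.5 − (-2))/6 = 11/12.
f(-2) = 1, f(-13/12) = -203/72, f(-1/6) = -59/18, f(0.75) = -0.375, f(5/3) = 53/9, f(31/12) = 1117/72, f(3.5) = 28.5.
T_6 = (Δx/2)·[f(x_0) + 2f(x_1) + ... + 2f(x_{5}) + f(x_6)].
Sum ≈ 27.207.

27.207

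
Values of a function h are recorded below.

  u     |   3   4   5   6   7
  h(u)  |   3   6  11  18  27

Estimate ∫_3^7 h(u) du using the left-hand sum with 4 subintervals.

Δu = 1.
Sum = 1·[3 + 6 + 11 + 18] = 38.

38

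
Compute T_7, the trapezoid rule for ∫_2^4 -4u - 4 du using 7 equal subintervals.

Δu = (4 − 2)/7 = 2/7.
f(2) = -12, f(16/7) = -92/7, f(18/7) = -100/7, f(20/7) = -108/7, f(22/7) = -116/7, f(24/7) = -124/7, f(26/7) = -132/7, f(4) = -20.
T_7 = (Δu/2)·[f(u_0) + 2f(u_1) + ... + 2f(u_{6}) + f(u_7)].
Sum = -32.

-32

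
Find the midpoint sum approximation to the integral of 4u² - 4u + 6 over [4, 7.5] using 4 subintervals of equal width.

416.7734375

Δu = (7.5 − 4)/4 = 0.875.
Midpoints: 4.4375, 5.3125, 6.1875, 7.0625.
f(4.4375) = 67.015625, f(5.3125) = 97.640625, f(6.1875) = 134.390625, f(7.0625) = 177.265625.
Sum = Δu · [f(4.4375) + f(5.3125) + f(6.1875) + f(7.0625)].
Sum = 416.7734375.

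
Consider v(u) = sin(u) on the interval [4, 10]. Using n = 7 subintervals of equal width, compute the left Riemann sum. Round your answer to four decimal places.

0.0827

Δu = (10 − 4)/7 = 6/7.
Left endpoints: 4, 34/7, 40/7, 46/7, 52/7, 58/7, 64/7.
v(4) ≈ -0.7568, v(34/7) ≈ -0.9895, v(40/7) ≈ -0.5387, v(46/7) ≈ 0.2843, v(52/7) ≈ 0.9109, v(58/7) ≈ 0.9082, v(64/7) ≈ 0.2782.
Sum = Δu · [v(4) + v(34/7) + v(40/7) + ...].
Sum ≈ 0.0827.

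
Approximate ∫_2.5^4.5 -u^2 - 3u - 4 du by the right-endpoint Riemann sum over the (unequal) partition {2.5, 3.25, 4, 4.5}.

Subinterval widths: 0.75, 0.75, 0.5.
Right endpoints: 3.25, 4, 4.5.
f(3.25) = -24.3125, f(4) = -32, f(4.5) = -37.75.
Sum = Σ Δu_i · f(u_i).
Sum = -61.109375.

-61.109375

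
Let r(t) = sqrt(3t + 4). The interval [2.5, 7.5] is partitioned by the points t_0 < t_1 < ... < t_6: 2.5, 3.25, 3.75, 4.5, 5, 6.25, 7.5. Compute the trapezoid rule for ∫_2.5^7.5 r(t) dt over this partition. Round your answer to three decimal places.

21.638

Subinterval widths: 0.75, 0.5, 0.75, 0.5, 1.25, 1.25.
r(2.5) ≈ 3.391, r(3.25) ≈ 3.708, r(3.75) ≈ 3.905, r(4.5) ≈ 4.183, r(5) ≈ 4.359, r(6.25) ≈ 4.770, r(7.5) ≈ 5.148.
On each subinterval the trapezoid contributes (Δt_i/2)·[r(t_{i-1}) + r(t_i)].
Sum ≈ 21.638.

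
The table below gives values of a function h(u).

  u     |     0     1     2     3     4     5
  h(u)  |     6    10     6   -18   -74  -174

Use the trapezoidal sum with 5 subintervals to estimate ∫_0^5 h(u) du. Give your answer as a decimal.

Δu = 1.
T_5 = (1/2)·[6 + 2·10 + 2·6 + 2·(-18) + 2·(-74) + (-174)] = -160.

-160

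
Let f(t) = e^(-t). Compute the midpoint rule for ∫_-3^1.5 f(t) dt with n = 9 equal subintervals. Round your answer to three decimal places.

19.657

Δt = (1.5 − (-3))/9 = 0.5.
Midpoints: -2.75, -2.25, -1.75, -1.25, -0.75, -0.25, 0.25, 0.75, 1.25.
f(-2.75) ≈ 15.643, f(-2.25) ≈ 9.488, f(-1.75) ≈ 5.755, f(-1.25) ≈ 3.490, f(-0.75) ≈ 2.117, f(-0.25) ≈ 1.284, f(0.25) ≈ 0.779, f(0.75) ≈ 0.472, f(1.25) ≈ 0.287.
Sum = Δt · [f(-2.75) + f(-2.25) + f(-1.75) + ...].
Sum ≈ 19.657.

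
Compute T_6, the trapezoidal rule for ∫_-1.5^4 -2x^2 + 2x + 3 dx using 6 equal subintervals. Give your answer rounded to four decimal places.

Δx = (4 − (-1.5))/6 = 11/12.
f(-1.5) = -4.5, f(-7/12) = 83/72, f(1/3) = 31/9, f(1.25) = 2.375, f(13/6) = -37/18, f(37/12) = -709/72, f(4) = -21.
T_6 = (Δx/2)·[f(x_0) + 2f(x_1) + ... + 2f(x_{5}) + f(x_6)].
Sum ≈ -16.2072.

-16.2072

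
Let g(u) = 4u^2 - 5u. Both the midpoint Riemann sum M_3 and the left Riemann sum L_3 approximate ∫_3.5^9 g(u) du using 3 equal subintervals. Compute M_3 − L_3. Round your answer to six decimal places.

208.388889

M_3 ≈ 736.79629630.
L_3 ≈ 528.40740741.
M_3 − L_3 ≈ 208.388889.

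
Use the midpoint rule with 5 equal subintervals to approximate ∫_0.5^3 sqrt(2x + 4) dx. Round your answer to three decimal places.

Δx = (3 − 0.5)/5 = 0.5.
Midpoints: 0.75, 1.25, 1.75, 2.25, 2.75.
f(0.75) ≈ 2.345, f(1.25) ≈ 2.550, f(1.75) ≈ 2.739, f(2.25) ≈ 2.915, f(2.75) ≈ 3.082.
Sum = Δx · [f(0.75) + f(1.25) + f(1.75) + f(2.25) + f(2.75)].
Sum ≈ 6.816.

6.816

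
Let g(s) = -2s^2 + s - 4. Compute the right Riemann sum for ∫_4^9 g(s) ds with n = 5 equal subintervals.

Δs = (9 − 4)/5 = 1.
Right endpoints: 5, 6, 7, 8, 9.
g(5) = -49, g(6) = -70, g(7) = -95, g(8) = -124, g(9) = -157.
Sum = Δs · [g(5) + g(6) + g(7) + g(8) + g(9)].
Sum = -495.

-495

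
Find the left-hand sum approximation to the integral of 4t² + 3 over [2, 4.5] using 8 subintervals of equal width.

Δt = (4.5 − 2)/8 = 0.3125.
Left endpoints: 2, 2.3125, 2.625, 2.9375, 3.25, 3.5625, 3.875, 4.1875.
f(2) = 19, f(2.3125) = 24.390625, f(2.625) = 30.5625, f(2.9375) = 37.515625, f(3.25) = 45.25, f(3.5625) = 53.765625, f(3.875) = 63.0625, f(4.1875) = 73.140625.
Sum = Δt · [f(2) + f(2.3125) + f(2.625) + ...].
Sum = 108.33984375.

108.33984375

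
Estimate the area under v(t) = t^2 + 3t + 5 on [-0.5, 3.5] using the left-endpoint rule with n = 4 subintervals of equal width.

Δt = (3.5 − (-0.5))/4 = 1.
Left endpoints: -0.5, 0.5, 1.5, 2.5.
v(-0.5) = 3.75, v(0.5) = 6.75, v(1.5) = 11.75, v(2.5) = 18.75.
Sum = Δt · [v(-0.5) + v(0.5) + v(1.5) + v(2.5)].
Sum = 41.

41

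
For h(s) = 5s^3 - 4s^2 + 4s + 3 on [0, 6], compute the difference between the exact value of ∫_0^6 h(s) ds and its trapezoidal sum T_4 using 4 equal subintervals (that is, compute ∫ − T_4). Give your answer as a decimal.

Exact integral: ∫_0^6 h(s) ds = 1422.
T_4 = 1514.25.
Error = 1422 − 1514.25 = -92.25.

-92.25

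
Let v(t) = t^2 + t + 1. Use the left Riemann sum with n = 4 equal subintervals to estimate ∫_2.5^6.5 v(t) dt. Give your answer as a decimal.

Δt = (6.5 − 2.5)/4 = 1.
Left endpoints: 2.5, 3.5, 4.5, 5.5.
v(2.5) = 9.75, v(3.5) = 16.75, v(4.5) = 25.75, v(5.5) = 36.75.
Sum = Δt · [v(2.5) + v(3.5) + v(4.5) + v(5.5)].
Sum = 89.

89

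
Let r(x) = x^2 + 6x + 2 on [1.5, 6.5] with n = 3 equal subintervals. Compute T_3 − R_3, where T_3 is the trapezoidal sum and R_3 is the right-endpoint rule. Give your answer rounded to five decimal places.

-58.33333

T_3 ≈ 222.7314815.
R_3 ≈ 281.0648148.
T_3 − R_3 ≈ -58.33333.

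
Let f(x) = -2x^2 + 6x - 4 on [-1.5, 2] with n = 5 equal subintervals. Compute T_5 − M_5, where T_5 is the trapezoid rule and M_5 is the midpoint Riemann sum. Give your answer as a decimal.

T_5 = -16.905.
M_5 = -16.0475.
T_5 − M_5 = -0.8575.

-0.8575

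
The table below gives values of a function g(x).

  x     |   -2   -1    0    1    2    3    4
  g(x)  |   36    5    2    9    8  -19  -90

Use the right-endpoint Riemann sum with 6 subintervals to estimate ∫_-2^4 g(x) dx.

-85

Δx = 1.
Sum = 1·[5 + 2 + 9 + 8 + (-19) + (-90)] = -85.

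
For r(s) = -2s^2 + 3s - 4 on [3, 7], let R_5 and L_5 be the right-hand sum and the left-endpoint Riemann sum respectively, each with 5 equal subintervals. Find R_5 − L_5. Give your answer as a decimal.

R_5 = -194.72.
L_5 = -140.32.
R_5 − L_5 = -54.4.

-54.4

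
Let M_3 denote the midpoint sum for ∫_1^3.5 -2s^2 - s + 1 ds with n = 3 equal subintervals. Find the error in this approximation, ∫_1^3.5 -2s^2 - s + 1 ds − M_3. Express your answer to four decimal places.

-0.2894

Exact integral: ∫_1^3.5 f(s) ds ≈ -31.041667.
M_3 ≈ -30.752315.
Error ≈ -31.041667 − (-30.752315) ≈ -0.2894.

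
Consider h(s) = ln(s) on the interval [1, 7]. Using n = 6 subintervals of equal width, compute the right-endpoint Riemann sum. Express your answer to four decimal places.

8.5252

Δs = (7 − 1)/6 = 1.
Right endpoints: 2, 3, 4, 5, 6, 7.
h(2) ≈ 0.6931, h(3) ≈ 1.0986, h(4) ≈ 1.3863, h(5) ≈ 1.6094, h(6) ≈ 1.7918, h(7) ≈ 1.9459.
Sum = Δs · [h(2) + h(3) + h(4) + ...].
Sum ≈ 8.5252.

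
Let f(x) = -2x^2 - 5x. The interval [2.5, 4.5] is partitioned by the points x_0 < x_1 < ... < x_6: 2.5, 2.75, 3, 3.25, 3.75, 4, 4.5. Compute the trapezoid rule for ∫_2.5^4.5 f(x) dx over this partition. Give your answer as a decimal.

Subinterval widths: 0.25, 0.25, 0.25, 0.5, 0.25, 0.5.
f(2.5) = -25, f(2.75) = -28.875, f(3) = -33, f(3.25) = -37.375, f(3.75) = -46.875, f(4) = -52, f(4.5) = -63.
On each subinterval the trapezoid contributes (Δx_i/2)·[f(x_{i-1}) + f(x_i)].
Sum = -85.4375.

-85.4375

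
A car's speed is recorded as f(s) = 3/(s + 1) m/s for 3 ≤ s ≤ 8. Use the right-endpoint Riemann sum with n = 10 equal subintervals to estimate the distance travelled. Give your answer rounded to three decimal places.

Δs = (8 − 3)/10 = 0.5.
Right endpoints: 3.5, 4, 4.5, 5, 5.5, 6, 6.5, 7, 7.5, 8.
f(3.5) = 2/3, f(4) = 0.6, f(4.5) = 6/11, f(5) = 0.5, f(5.5) = 6/13, f(6) = 3/7, f(6.5) = 0.4, f(7) = 0.375, f(7.5) = 6/17, f(8) = 1/3.
Sum = Δs · [f(3.5) + f(4) + f(4.5) + ...].
Sum ≈ 2.332.

2.332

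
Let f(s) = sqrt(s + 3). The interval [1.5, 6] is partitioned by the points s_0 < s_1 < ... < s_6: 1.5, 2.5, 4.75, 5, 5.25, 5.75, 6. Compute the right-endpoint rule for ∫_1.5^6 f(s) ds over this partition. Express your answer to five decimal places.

12.26314

Subinterval widths: 1, 2.25, 0.25, 0.25, 0.5, 0.25.
Right endpoints: 2.5, 4.75, 5, 5.25, 5.75, 6.
f(2.5) ≈ 2.34521, f(4.75) ≈ 2.78388, f(5) ≈ 2.82843, f(5.25) ≈ 2.87228, f(5.75) ≈ 2.95804, f(6) ≈ 3.00000.
Sum = Σ Δs_i · f(s_i).
Sum ≈ 12.26314.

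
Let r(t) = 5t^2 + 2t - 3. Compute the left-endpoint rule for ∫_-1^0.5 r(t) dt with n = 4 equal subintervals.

Δt = (0.5 − (-1))/4 = 0.375.
Left endpoints: -1, -0.625, -0.25, 0.125.
r(-1) = 0, r(-0.625) = -2.296875, r(-0.25) = -3.1875, r(0.125) = -2.671875.
Sum = Δt · [r(-1) + r(-0.625) + r(-0.25) + r(0.125)].
Sum = -3.05859375.

-3.05859375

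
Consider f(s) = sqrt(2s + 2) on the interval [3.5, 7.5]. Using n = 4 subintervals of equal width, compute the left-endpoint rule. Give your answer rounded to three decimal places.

Δs = (7.5 − 3.5)/4 = 1.
Left endpoints: 3.5, 4.5, 5.5, 6.5.
f(3.5) ≈ 3.000, f(4.5) ≈ 3.317, f(5.5) ≈ 3.606, f(6.5) ≈ 3.873.
Sum = Δs · [f(3.5) + f(4.5) + f(5.5) + f(6.5)].
Sum ≈ 13.795.

13.795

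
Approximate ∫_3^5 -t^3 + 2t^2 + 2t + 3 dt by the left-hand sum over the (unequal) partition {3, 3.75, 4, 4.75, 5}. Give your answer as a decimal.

Subinterval widths: 0.75, 0.25, 0.75, 0.25.
Left endpoints: 3, 3.75, 4, 4.75.
f(3) = 0, f(3.75) = -14.109375, f(4) = -21, f(4.75) = -49.546875.
Sum = Σ Δt_i · f(t_i).
Sum = -31.6640625.

-31.6640625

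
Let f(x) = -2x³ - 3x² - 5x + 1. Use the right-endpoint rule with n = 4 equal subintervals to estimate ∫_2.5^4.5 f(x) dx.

Δx = (4.5 − 2.5)/4 = 0.5.
Right endpoints: 3, 3.5, 4, 4.5.
f(3) = -95, f(3.5) = -139, f(4) = -195, f(4.5) = -264.5.
Sum = Δx · [f(3) + f(3.5) + f(4) + f(4.5)].
Sum = -346.75.

-346.75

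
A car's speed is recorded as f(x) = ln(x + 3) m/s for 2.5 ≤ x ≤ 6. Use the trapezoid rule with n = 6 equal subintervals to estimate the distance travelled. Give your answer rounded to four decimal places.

Δx = (6 − 2.5)/6 = 7/12.
f(2.5) ≈ 1.7047, f(37/12) ≈ 1.8056, f(11/3) ≈ 1.8971, f(4.25) ≈ 1.9810, f(29/6) ≈ 2.0584, f(65/12) ≈ 2.1302, f(6) ≈ 2.1972.
T_6 = (Δx/2)·[f(x_0) + 2f(x_1) + ... + 2f(x_{5}) + f(x_6)].
Sum ≈ 6.8969.

6.8969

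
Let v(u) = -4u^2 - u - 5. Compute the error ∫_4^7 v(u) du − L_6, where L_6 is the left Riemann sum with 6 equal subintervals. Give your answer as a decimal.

Exact integral: ∫_4^7 v(u) du = -403.5.
L_6 = -370.25.
Error = -403.5 − (-370.25) = -33.25.

-33.25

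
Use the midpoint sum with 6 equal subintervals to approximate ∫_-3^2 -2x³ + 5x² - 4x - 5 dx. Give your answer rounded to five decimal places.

Δx = (2 − (-3))/6 = 5/6.
Midpoints: -31/12, -1.75, -11/12, -1/12, 0.75, 19/12.
f(-31/12) = 63229/864, f(-1.75) = 28.03125, f(-11/12) = 3809/864, f(-1/12) = -4001/864, f(0.75) = -6.03125, f(19/12) = -5821/864.
Sum = Δx · [f(-31/12) + f(-1.75) + f(-11/12) + ...].
Sum ≈ 73.51852.

73.51852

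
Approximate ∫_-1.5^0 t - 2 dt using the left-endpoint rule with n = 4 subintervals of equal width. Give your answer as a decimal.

-4.40625

Δt = (0 − (-1.5))/4 = 0.375.
Left endpoints: -1.5, -1.125, -0.75, -0.375.
f(-1.5) = -3.5, f(-1.125) = -3.125, f(-0.75) = -2.75, f(-0.375) = -2.375.
Sum = Δt · [f(-1.5) + f(-1.125) + f(-0.75) + f(-0.375)].
Sum = -4.40625.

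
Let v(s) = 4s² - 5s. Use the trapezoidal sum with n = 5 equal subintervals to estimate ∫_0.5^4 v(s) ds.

46.935

Δs = (4 − 0.5)/5 = 0.7.
v(0.5) = -1.5, v(1.2) = -0.24, v(1.9) = 4.94, v(2.6) = 14.04, v(3.3) = 27.06, v(4) = 44.
T_5 = (Δs/2)·[v(s_0) + 2v(s_1) + ... + 2v(s_{4}) + v(s_5)].
Sum = 46.935.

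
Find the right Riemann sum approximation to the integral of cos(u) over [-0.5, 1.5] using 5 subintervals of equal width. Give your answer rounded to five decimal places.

Δu = (1.5 − (-0.5))/5 = 0.4.
Right endpoints: -0.1, 0.3, 0.7, 1.1, 1.5.
f(-0.1) ≈ 0.99500, f(0.3) ≈ 0.95534, f(0.7) ≈ 0.76484, f(1.1) ≈ 0.45360, f(1.5) ≈ 0.07074.
Sum = Δu · [f(-0.1) + f(0.3) + f(0.7) + f(1.1) + f(1.5)].
Sum ≈ 1.29581.

1.29581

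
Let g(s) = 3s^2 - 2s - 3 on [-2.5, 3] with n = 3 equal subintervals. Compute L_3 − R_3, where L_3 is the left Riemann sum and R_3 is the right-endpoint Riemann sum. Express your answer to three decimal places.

L_3 ≈ 35.13889.
R_3 ≈ 30.09722.
L_3 − R_3 ≈ 5.042.

5.042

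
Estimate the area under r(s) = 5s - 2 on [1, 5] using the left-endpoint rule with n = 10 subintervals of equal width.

48

Δs = (5 − 1)/10 = 0.4.
Left endpoints: 1, 1.4, 1.8, 2.2, 2.6, 3, 3.4, 3.8, 4.2, 4.6.
r(1) = 3, r(1.4) = 5, r(1.8) = 7, r(2.2) = 9, r(2.6) = 11, r(3) = 13, r(3.4) = 15, r(3.8) = 17, r(4.2) = 19, r(4.6) = 21.
Sum = Δs · [r(1) + r(1.4) + r(1.8) + ...].
Sum = 48.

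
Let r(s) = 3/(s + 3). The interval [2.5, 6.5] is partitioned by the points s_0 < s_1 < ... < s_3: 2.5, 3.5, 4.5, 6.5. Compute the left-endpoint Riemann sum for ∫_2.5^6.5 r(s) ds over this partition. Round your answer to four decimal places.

1.8070

Subinterval widths: 1, 1, 2.
Left endpoints: 2.5, 3.5, 4.5.
r(2.5) = 6/11, r(3.5) = 6/13, r(4.5) = 0.4.
Sum = Σ Δs_i · r(s_i).
Sum ≈ 1.8070.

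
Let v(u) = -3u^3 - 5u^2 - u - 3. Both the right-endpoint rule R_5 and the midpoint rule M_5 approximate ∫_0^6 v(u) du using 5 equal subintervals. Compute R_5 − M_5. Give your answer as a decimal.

-569.52

R_5 = -1914.48.
M_5 = -1344.96.
R_5 − M_5 = -569.52.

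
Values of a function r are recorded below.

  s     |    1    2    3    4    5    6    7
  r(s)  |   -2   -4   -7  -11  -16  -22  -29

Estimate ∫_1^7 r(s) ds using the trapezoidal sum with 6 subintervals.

-75.5

Δs = 1.
T_6 = (1/2)·[(-2) + 2·(-4) + 2·(-7) + 2·(-11) + 2·(-16) + 2·(-22) + (-29)] = -75.5.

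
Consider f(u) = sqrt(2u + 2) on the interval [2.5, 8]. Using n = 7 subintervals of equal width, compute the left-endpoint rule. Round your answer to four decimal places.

Δu = (8 − 2.5)/7 = 11/14.
Left endpoints: 2.5, 23/7, 57/14, 34/7, 79/14, 45/7, 101/14.
f(2.5) ≈ 2.6458, f(23/7) ≈ 2.9277, f(57/14) ≈ 3.1848, f(34/7) ≈ 3.4226, f(79/14) ≈ 3.6450, f(45/7) ≈ 3.8545, f(101/14) ≈ 4.0532.
Sum = Δu · [f(2.5) + f(23/7) + f(57/14) + ...].
Sum ≈ 18.6478.

18.6478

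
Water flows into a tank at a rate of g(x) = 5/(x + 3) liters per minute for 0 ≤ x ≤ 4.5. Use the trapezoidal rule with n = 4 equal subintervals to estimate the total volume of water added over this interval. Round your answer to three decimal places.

4.630

Δx = (4.5 − 0)/4 = 1.125.
g(0) = 5/3, g(1.125) = 40/33, g(2.25) = 20/21, g(3.375) = 40/51, g(4.5) = 2/3.
T_4 = (Δx/2)·[g(x_0) + 2g(x_1) + 2g(x_2) + 2g(x_3) + g(x_4)].
Sum ≈ 4.630.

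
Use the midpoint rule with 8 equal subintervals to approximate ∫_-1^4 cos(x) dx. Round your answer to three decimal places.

Δx = (4 − (-1))/8 = 0.625.
Midpoints: -0.6875, -0.0625, 0.5625, 1.1875, 1.8125, 2.4375, 3.0625, 3.6875.
f(-0.6875) ≈ 0.773, f(-0.0625) ≈ 0.998, f(0.5625) ≈ 0.846, f(1.1875) ≈ 0.374, f(1.8125) ≈ -0.239, f(2.4375) ≈ -0.762, f(3.0625) ≈ -0.997, f(3.6875) ≈ -0.855.
Sum = Δx · [f(-0.6875) + f(-0.0625) + f(0.5625) + ...].
Sum ≈ 0.086.

0.086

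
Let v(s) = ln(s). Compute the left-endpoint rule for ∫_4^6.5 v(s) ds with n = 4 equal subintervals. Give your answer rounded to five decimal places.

3.96669

Δs = (6.5 − 4)/4 = 0.625.
Left endpoints: 4, 4.625, 5.25, 5.875.
v(4) ≈ 1.38629, v(4.625) ≈ 1.53148, v(5.25) ≈ 1.65823, v(5.875) ≈ 1.77071.
Sum = Δs · [v(4) + v(4.625) + v(5.25) + v(5.875)].
Sum ≈ 3.96669.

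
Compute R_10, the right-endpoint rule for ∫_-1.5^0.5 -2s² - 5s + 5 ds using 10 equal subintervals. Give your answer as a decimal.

Δs = (0.5 − (-1.5))/10 = 0.2.
Right endpoints: -1.3, -1.1, -0.9, -0.7, -0.5, -0.3, -0.1, 0.1, 0.3, 0.5.
f(-1.3) = 8.12, f(-1.1) = 8.08, f(-0.9) = 7.88, f(-0.7) = 7.52, f(-0.5) = 7, f(-0.3) = 6.32, f(-0.1) = 5.48, f(0.1) = 4.48, f(0.3) = 3.32, f(0.5) = 2.
Sum = Δs · [f(-1.3) + f(-1.1) + f(-0.9) + ...].
Sum = 12.04.

12.04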